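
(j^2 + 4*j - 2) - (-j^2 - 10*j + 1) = 2*j^2 + 14*j - 3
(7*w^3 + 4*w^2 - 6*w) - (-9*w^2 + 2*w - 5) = 7*w^3 + 13*w^2 - 8*w + 5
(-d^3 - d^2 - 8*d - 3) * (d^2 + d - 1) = -d^5 - 2*d^4 - 8*d^3 - 10*d^2 + 5*d + 3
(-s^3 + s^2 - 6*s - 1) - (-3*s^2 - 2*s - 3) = -s^3 + 4*s^2 - 4*s + 2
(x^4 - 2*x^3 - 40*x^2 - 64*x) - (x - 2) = x^4 - 2*x^3 - 40*x^2 - 65*x + 2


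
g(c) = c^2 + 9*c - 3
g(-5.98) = -21.06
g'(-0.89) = 7.22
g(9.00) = 159.00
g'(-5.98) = -2.96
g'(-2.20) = 4.60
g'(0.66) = 10.32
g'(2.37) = 13.74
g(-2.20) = -17.96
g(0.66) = 3.38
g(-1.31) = -13.07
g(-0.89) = -10.22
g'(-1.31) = 6.38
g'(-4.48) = 0.04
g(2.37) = 23.95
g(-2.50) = -19.25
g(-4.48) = -23.25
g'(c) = 2*c + 9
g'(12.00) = 33.00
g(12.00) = 249.00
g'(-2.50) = 4.00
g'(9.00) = 27.00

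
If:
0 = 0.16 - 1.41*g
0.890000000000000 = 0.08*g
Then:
No Solution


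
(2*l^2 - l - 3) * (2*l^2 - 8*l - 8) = 4*l^4 - 18*l^3 - 14*l^2 + 32*l + 24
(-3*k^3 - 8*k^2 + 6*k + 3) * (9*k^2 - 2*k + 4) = -27*k^5 - 66*k^4 + 58*k^3 - 17*k^2 + 18*k + 12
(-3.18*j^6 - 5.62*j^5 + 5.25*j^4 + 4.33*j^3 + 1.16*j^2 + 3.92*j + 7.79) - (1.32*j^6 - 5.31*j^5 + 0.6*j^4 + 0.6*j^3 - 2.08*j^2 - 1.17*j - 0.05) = -4.5*j^6 - 0.31*j^5 + 4.65*j^4 + 3.73*j^3 + 3.24*j^2 + 5.09*j + 7.84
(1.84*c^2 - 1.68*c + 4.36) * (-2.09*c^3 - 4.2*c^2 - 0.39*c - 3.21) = -3.8456*c^5 - 4.2168*c^4 - 2.774*c^3 - 23.5632*c^2 + 3.6924*c - 13.9956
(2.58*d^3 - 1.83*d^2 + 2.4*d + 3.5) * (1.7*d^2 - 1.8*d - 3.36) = 4.386*d^5 - 7.755*d^4 - 1.2948*d^3 + 7.7788*d^2 - 14.364*d - 11.76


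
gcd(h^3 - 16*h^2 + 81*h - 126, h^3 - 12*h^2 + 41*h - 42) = h^2 - 10*h + 21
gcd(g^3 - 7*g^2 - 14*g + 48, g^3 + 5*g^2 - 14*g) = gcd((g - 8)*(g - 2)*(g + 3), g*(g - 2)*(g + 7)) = g - 2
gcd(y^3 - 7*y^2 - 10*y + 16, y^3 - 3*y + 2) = y^2 + y - 2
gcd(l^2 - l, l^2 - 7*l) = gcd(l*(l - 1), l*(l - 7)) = l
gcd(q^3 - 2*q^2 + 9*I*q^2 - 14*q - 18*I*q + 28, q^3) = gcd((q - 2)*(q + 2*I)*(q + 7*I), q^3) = 1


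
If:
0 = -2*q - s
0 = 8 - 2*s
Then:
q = -2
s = 4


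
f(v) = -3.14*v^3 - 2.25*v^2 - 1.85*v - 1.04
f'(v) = -9.42*v^2 - 4.5*v - 1.85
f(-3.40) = 102.65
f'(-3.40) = -95.45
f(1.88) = -33.33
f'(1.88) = -43.60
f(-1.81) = 13.56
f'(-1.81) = -24.57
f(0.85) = -6.17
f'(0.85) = -12.48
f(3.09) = -120.88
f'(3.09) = -105.70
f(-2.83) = 57.34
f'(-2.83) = -64.56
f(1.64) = -23.98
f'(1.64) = -34.57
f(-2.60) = 43.75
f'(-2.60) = -53.83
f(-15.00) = 10117.96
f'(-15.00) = -2053.85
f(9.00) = -2489.00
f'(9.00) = -805.37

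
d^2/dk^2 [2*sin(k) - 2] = -2*sin(k)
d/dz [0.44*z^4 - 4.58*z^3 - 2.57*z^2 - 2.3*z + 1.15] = 1.76*z^3 - 13.74*z^2 - 5.14*z - 2.3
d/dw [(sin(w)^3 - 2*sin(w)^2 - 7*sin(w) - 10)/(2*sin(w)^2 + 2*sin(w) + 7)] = (2*sin(w)^4 + 4*sin(w)^3 + 31*sin(w)^2 + 12*sin(w) - 29)*cos(w)/(2*sin(w) - cos(2*w) + 8)^2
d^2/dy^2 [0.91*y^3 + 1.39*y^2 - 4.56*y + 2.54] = 5.46*y + 2.78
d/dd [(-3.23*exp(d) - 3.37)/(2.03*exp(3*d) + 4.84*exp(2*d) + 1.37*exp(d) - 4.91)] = (13.1138*exp(3*d) + 36.1565*exp(2*d) + 32.6216*exp(d) + 20.4762)*exp(d)/(4.1209*exp(6*d) + 19.6504*exp(5*d) + 28.9878*exp(4*d) - 6.673*exp(3*d) - 45.6519*exp(2*d) - 13.4534*exp(d) + 24.1081)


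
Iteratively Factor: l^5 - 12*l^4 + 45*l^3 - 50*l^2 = (l - 5)*(l^4 - 7*l^3 + 10*l^2) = (l - 5)^2*(l^3 - 2*l^2) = l*(l - 5)^2*(l^2 - 2*l) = l^2*(l - 5)^2*(l - 2)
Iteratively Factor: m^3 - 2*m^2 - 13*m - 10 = (m - 5)*(m^2 + 3*m + 2) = (m - 5)*(m + 1)*(m + 2)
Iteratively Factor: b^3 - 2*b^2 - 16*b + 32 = (b - 4)*(b^2 + 2*b - 8) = (b - 4)*(b - 2)*(b + 4)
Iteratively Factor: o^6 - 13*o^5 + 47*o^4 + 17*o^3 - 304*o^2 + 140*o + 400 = (o + 2)*(o^5 - 15*o^4 + 77*o^3 - 137*o^2 - 30*o + 200) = (o - 5)*(o + 2)*(o^4 - 10*o^3 + 27*o^2 - 2*o - 40) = (o - 5)*(o + 1)*(o + 2)*(o^3 - 11*o^2 + 38*o - 40) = (o - 5)*(o - 2)*(o + 1)*(o + 2)*(o^2 - 9*o + 20) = (o - 5)*(o - 4)*(o - 2)*(o + 1)*(o + 2)*(o - 5)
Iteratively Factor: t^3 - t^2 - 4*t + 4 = (t + 2)*(t^2 - 3*t + 2) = (t - 1)*(t + 2)*(t - 2)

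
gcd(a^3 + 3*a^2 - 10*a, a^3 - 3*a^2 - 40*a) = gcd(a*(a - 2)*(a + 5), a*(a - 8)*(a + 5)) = a^2 + 5*a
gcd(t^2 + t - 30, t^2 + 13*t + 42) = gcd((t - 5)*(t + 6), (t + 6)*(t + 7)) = t + 6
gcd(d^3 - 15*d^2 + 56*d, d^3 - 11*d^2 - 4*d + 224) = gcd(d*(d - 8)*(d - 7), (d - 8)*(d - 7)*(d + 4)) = d^2 - 15*d + 56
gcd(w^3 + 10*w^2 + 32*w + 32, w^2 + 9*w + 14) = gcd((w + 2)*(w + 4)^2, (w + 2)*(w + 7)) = w + 2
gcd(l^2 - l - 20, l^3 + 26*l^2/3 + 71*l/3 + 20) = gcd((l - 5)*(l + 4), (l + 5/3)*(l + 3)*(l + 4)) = l + 4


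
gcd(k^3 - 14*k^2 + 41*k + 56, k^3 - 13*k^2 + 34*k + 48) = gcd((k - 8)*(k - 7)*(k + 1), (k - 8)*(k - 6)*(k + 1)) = k^2 - 7*k - 8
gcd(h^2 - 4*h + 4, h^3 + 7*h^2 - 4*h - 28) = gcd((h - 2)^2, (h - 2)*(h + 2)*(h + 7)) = h - 2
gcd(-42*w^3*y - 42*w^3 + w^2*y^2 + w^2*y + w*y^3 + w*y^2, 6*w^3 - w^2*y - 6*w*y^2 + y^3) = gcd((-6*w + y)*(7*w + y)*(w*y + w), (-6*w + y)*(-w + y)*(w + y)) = -6*w + y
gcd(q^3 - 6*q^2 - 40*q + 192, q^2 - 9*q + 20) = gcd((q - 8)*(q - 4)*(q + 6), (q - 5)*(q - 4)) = q - 4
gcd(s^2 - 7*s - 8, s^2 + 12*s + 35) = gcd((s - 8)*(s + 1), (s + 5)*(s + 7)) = 1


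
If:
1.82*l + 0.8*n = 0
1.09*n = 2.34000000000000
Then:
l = -0.94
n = 2.15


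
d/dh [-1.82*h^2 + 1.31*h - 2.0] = 1.31 - 3.64*h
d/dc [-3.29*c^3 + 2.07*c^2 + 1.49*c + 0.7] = -9.87*c^2 + 4.14*c + 1.49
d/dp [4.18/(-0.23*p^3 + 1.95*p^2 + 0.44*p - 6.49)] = (2.8842*p^2 - 16.302*p - 1.8392)/(0.23*p^3 - 1.95*p^2 - 0.44*p + 6.49)^2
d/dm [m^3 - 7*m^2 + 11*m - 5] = 3*m^2 - 14*m + 11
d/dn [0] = 0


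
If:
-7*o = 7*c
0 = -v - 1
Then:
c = -o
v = -1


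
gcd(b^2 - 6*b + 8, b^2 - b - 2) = b - 2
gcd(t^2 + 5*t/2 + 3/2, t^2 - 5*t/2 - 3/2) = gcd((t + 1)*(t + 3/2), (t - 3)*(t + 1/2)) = 1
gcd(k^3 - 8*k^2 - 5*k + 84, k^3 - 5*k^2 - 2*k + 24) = k - 4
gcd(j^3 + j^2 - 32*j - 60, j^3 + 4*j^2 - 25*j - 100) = j + 5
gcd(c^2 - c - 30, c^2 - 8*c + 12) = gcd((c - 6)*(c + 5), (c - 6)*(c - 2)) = c - 6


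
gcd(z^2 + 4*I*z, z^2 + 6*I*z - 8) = z + 4*I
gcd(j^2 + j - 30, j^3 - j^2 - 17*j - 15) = j - 5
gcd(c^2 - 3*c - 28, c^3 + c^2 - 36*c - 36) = 1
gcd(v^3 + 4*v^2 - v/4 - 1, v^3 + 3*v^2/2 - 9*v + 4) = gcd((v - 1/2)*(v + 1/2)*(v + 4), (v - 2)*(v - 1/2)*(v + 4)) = v^2 + 7*v/2 - 2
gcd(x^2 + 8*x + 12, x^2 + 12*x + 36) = x + 6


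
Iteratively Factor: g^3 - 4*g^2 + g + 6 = (g - 3)*(g^2 - g - 2) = (g - 3)*(g - 2)*(g + 1)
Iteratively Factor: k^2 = (k)*(k)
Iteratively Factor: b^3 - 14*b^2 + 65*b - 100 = (b - 5)*(b^2 - 9*b + 20) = (b - 5)*(b - 4)*(b - 5)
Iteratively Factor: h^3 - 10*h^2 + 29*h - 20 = (h - 5)*(h^2 - 5*h + 4) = (h - 5)*(h - 4)*(h - 1)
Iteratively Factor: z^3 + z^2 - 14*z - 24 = (z - 4)*(z^2 + 5*z + 6) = (z - 4)*(z + 2)*(z + 3)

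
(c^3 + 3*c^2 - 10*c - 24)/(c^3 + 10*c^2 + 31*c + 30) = (c^2 + c - 12)/(c^2 + 8*c + 15)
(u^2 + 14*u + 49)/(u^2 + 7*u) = (u + 7)/u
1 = 1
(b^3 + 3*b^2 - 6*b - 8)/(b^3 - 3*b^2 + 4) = (b + 4)/(b - 2)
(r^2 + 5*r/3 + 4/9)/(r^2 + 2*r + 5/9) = (3*r + 4)/(3*r + 5)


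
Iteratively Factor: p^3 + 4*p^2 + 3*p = (p + 3)*(p^2 + p) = p*(p + 3)*(p + 1)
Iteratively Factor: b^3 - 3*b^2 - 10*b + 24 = (b - 2)*(b^2 - b - 12) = (b - 4)*(b - 2)*(b + 3)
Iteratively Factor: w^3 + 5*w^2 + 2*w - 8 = (w + 4)*(w^2 + w - 2) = (w - 1)*(w + 4)*(w + 2)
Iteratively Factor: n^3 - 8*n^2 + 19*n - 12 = (n - 4)*(n^2 - 4*n + 3) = (n - 4)*(n - 1)*(n - 3)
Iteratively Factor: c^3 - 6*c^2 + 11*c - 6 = (c - 1)*(c^2 - 5*c + 6) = (c - 3)*(c - 1)*(c - 2)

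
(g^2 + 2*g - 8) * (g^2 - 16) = g^4 + 2*g^3 - 24*g^2 - 32*g + 128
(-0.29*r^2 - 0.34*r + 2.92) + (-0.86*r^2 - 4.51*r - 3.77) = -1.15*r^2 - 4.85*r - 0.85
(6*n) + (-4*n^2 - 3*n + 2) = -4*n^2 + 3*n + 2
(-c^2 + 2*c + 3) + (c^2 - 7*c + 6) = 9 - 5*c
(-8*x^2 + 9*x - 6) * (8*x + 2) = -64*x^3 + 56*x^2 - 30*x - 12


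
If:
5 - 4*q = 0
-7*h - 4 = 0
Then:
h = -4/7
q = 5/4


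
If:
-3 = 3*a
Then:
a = -1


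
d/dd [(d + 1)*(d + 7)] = 2*d + 8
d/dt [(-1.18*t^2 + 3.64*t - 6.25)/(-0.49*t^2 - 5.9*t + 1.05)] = (8.7456*t^2 - 8.603*t - 33.053)/(0.2401*t^4 + 5.782*t^3 + 33.781*t^2 - 12.39*t + 1.1025)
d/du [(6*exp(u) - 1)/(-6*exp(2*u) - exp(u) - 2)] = ((6*exp(u) - 1)*(12*exp(u) + 1) - 36*exp(2*u) - 6*exp(u) - 12)*exp(u)/(6*exp(2*u) + exp(u) + 2)^2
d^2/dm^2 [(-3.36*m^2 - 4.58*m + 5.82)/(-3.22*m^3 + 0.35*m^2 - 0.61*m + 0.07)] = (69.675648*m^6 + 284.923632*m^5 - 794.697288*m^4 + 100.113804*m^3 - 60.9735*m^2 - 1.088808*m - 3.622004)/(33.386248*m^9 - 10.88682*m^8 + 20.157522*m^7 - 6.345059*m^6 + 4.292001*m^5 - 1.241394*m^4 + 0.363985*m^3 - 0.083286*m^2 + 0.008967*m - 0.000343)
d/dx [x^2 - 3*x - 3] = 2*x - 3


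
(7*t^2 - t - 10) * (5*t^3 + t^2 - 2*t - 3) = 35*t^5 + 2*t^4 - 65*t^3 - 29*t^2 + 23*t + 30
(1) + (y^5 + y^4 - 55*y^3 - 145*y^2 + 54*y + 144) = y^5 + y^4 - 55*y^3 - 145*y^2 + 54*y + 145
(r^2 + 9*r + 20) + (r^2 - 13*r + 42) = 2*r^2 - 4*r + 62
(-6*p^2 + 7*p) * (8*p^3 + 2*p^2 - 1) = -48*p^5 + 44*p^4 + 14*p^3 + 6*p^2 - 7*p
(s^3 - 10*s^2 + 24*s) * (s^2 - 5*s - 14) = s^5 - 15*s^4 + 60*s^3 + 20*s^2 - 336*s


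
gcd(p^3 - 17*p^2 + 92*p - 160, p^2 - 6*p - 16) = p - 8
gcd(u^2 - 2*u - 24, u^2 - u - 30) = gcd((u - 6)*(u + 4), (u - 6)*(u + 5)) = u - 6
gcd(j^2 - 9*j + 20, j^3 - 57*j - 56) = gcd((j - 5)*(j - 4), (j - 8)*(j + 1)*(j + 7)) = 1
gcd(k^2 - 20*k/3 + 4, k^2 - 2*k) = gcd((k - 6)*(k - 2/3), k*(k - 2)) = 1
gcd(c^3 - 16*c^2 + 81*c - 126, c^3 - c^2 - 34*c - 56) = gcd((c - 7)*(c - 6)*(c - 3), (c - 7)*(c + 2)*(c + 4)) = c - 7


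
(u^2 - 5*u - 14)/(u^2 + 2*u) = (u - 7)/u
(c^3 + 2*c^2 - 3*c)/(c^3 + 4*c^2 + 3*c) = (c - 1)/(c + 1)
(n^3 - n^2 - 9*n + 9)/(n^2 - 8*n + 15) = (n^2 + 2*n - 3)/(n - 5)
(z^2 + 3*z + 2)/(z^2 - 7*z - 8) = (z + 2)/(z - 8)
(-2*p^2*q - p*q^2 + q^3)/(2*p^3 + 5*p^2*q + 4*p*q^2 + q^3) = q*(-2*p + q)/(2*p^2 + 3*p*q + q^2)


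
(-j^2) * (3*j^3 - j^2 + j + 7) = -3*j^5 + j^4 - j^3 - 7*j^2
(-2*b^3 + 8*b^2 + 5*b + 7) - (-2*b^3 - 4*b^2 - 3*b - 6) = 12*b^2 + 8*b + 13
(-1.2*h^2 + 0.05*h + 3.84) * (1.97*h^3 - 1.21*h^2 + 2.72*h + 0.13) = -2.364*h^5 + 1.5505*h^4 + 4.2403*h^3 - 4.6664*h^2 + 10.4513*h + 0.4992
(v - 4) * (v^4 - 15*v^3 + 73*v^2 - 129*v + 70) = v^5 - 19*v^4 + 133*v^3 - 421*v^2 + 586*v - 280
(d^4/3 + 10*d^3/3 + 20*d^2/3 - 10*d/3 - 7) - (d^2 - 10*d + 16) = d^4/3 + 10*d^3/3 + 17*d^2/3 + 20*d/3 - 23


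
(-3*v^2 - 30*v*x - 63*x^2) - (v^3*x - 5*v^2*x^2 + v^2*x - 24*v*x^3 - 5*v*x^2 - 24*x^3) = -v^3*x + 5*v^2*x^2 - v^2*x - 3*v^2 + 24*v*x^3 + 5*v*x^2 - 30*v*x + 24*x^3 - 63*x^2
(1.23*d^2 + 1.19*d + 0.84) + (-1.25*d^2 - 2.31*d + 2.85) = -0.02*d^2 - 1.12*d + 3.69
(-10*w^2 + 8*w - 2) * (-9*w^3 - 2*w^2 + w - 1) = 90*w^5 - 52*w^4 - 8*w^3 + 22*w^2 - 10*w + 2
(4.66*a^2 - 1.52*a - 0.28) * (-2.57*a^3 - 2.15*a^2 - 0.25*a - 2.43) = -11.9762*a^5 - 6.1126*a^4 + 2.8226*a^3 - 10.3418*a^2 + 3.7636*a + 0.6804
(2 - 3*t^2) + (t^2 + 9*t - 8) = -2*t^2 + 9*t - 6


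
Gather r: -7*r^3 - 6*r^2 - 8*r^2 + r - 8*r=-7*r^3 - 14*r^2 - 7*r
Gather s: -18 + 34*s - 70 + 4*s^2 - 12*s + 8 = 4*s^2 + 22*s - 80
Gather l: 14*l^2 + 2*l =14*l^2 + 2*l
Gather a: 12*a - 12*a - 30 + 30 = 0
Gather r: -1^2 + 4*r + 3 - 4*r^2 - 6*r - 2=-4*r^2 - 2*r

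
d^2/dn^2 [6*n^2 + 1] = 12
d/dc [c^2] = 2*c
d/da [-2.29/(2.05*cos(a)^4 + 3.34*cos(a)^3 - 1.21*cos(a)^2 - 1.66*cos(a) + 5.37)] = (-18.778*cos(a)^3 - 22.9458*cos(a)^2 + 5.5418*cos(a) + 3.8014)*sin(a)/(2.05*cos(a)^4 + 3.34*cos(a)^3 - 1.21*cos(a)^2 - 1.66*cos(a) + 5.37)^2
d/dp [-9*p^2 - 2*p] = -18*p - 2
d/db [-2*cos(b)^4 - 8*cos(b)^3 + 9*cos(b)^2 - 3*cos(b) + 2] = (8*cos(b)^3 + 24*cos(b)^2 - 18*cos(b) + 3)*sin(b)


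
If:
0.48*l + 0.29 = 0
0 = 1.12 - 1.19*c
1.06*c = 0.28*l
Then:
No Solution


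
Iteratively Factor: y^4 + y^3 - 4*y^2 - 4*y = (y + 2)*(y^3 - y^2 - 2*y) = y*(y + 2)*(y^2 - y - 2) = y*(y + 1)*(y + 2)*(y - 2)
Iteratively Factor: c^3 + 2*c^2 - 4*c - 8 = (c + 2)*(c^2 - 4) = (c + 2)^2*(c - 2)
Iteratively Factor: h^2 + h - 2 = (h - 1)*(h + 2)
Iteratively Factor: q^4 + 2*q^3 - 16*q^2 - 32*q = (q)*(q^3 + 2*q^2 - 16*q - 32) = q*(q + 4)*(q^2 - 2*q - 8) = q*(q + 2)*(q + 4)*(q - 4)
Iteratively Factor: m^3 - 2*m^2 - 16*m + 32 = (m + 4)*(m^2 - 6*m + 8) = (m - 4)*(m + 4)*(m - 2)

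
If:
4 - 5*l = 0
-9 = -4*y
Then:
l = 4/5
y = 9/4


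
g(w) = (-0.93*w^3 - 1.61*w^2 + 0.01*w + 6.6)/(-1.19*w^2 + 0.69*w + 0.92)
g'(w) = (2.38*w - 0.69)*(-0.93*w^3 - 1.61*w^2 + 0.01*w + 6.6)/(-1.19*w^2 + 0.69*w + 0.92)^2 + (-2.79*w^2 - 3.22*w + 0.01)/(-1.19*w^2 + 0.69*w + 0.92)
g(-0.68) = -61.75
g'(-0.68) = -1442.32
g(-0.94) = -7.62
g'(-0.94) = -29.31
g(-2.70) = -1.37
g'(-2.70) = 0.20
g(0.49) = 6.28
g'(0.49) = 0.78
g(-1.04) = -5.43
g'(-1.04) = -16.17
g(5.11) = 5.99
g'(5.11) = 0.77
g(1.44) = -0.90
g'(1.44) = 23.25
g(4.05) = 5.16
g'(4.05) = 0.80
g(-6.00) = -3.24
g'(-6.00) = 0.71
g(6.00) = 6.67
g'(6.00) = 0.77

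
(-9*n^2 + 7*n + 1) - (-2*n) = -9*n^2 + 9*n + 1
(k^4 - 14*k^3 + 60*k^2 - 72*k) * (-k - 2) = -k^5 + 12*k^4 - 32*k^3 - 48*k^2 + 144*k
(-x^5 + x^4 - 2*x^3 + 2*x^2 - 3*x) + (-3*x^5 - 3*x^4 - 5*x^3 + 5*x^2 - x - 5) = -4*x^5 - 2*x^4 - 7*x^3 + 7*x^2 - 4*x - 5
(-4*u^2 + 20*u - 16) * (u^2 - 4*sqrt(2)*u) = -4*u^4 + 20*u^3 + 16*sqrt(2)*u^3 - 80*sqrt(2)*u^2 - 16*u^2 + 64*sqrt(2)*u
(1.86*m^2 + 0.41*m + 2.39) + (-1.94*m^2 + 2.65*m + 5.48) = -0.0799999999999998*m^2 + 3.06*m + 7.87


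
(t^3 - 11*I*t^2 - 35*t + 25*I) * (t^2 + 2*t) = t^5 + 2*t^4 - 11*I*t^4 - 35*t^3 - 22*I*t^3 - 70*t^2 + 25*I*t^2 + 50*I*t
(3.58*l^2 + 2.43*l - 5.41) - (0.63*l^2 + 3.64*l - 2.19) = 2.95*l^2 - 1.21*l - 3.22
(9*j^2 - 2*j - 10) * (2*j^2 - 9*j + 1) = 18*j^4 - 85*j^3 + 7*j^2 + 88*j - 10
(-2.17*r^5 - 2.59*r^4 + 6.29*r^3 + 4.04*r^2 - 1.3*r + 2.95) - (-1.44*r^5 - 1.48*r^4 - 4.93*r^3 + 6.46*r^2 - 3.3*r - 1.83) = -0.73*r^5 - 1.11*r^4 + 11.22*r^3 - 2.42*r^2 + 2.0*r + 4.78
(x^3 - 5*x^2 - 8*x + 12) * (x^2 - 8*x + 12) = x^5 - 13*x^4 + 44*x^3 + 16*x^2 - 192*x + 144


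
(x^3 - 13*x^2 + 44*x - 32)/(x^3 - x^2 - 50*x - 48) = (x^2 - 5*x + 4)/(x^2 + 7*x + 6)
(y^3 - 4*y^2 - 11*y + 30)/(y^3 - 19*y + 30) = (y^2 - 2*y - 15)/(y^2 + 2*y - 15)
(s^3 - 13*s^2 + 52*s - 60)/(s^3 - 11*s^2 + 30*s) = (s - 2)/s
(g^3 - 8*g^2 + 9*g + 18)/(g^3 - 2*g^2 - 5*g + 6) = (g^2 - 5*g - 6)/(g^2 + g - 2)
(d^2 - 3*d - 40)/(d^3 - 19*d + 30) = (d - 8)/(d^2 - 5*d + 6)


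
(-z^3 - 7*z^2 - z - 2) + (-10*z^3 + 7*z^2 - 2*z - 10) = -11*z^3 - 3*z - 12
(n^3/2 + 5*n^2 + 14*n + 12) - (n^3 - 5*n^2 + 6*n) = -n^3/2 + 10*n^2 + 8*n + 12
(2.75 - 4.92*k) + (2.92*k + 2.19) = 4.94 - 2.0*k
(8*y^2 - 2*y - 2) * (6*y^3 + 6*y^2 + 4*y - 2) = 48*y^5 + 36*y^4 + 8*y^3 - 36*y^2 - 4*y + 4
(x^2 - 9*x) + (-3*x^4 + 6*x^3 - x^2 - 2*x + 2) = -3*x^4 + 6*x^3 - 11*x + 2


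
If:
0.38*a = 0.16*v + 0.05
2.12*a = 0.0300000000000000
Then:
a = 0.01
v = -0.28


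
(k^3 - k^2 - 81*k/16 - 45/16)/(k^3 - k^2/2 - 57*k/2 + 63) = (16*k^2 + 32*k + 15)/(8*(2*k^2 + 5*k - 42))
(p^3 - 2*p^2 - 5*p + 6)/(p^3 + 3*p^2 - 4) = (p - 3)/(p + 2)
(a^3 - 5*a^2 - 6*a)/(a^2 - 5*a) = (a^2 - 5*a - 6)/(a - 5)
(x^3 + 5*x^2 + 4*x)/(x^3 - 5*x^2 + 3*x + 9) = x*(x + 4)/(x^2 - 6*x + 9)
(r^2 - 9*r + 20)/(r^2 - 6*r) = (r^2 - 9*r + 20)/(r*(r - 6))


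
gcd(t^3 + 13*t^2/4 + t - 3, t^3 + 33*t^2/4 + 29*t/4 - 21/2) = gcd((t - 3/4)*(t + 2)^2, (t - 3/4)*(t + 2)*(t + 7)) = t^2 + 5*t/4 - 3/2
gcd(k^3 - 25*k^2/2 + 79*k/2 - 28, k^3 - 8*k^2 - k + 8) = k^2 - 9*k + 8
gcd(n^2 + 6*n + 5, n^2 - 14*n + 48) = 1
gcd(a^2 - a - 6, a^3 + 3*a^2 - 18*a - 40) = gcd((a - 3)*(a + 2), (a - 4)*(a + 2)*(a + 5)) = a + 2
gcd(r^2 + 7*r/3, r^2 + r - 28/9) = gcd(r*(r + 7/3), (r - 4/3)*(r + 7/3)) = r + 7/3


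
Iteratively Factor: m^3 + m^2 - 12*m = (m - 3)*(m^2 + 4*m) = m*(m - 3)*(m + 4)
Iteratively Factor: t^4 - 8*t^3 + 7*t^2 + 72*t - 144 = (t - 3)*(t^3 - 5*t^2 - 8*t + 48) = (t - 4)*(t - 3)*(t^2 - t - 12) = (t - 4)^2*(t - 3)*(t + 3)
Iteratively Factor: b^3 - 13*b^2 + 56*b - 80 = (b - 5)*(b^2 - 8*b + 16) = (b - 5)*(b - 4)*(b - 4)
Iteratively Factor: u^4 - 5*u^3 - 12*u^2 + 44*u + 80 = (u - 4)*(u^3 - u^2 - 16*u - 20) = (u - 4)*(u + 2)*(u^2 - 3*u - 10) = (u - 5)*(u - 4)*(u + 2)*(u + 2)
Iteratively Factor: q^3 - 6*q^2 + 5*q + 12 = (q - 4)*(q^2 - 2*q - 3) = (q - 4)*(q - 3)*(q + 1)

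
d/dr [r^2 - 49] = 2*r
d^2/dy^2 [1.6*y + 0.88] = 0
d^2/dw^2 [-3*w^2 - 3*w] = -6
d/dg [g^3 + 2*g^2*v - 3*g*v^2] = 3*g^2 + 4*g*v - 3*v^2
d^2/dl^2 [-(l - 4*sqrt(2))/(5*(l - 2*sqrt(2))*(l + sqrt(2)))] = 2*(-l^3 + 12*sqrt(2)*l^2 - 36*l + 28*sqrt(2))/(5*(l^6 - 3*sqrt(2)*l^5 - 6*l^4 + 22*sqrt(2)*l^3 + 24*l^2 - 48*sqrt(2)*l - 64))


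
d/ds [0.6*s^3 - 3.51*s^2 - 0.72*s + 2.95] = 1.8*s^2 - 7.02*s - 0.72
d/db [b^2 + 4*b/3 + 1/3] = 2*b + 4/3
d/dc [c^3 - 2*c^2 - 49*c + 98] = 3*c^2 - 4*c - 49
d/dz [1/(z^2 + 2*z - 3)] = 2*(-z - 1)/(z^2 + 2*z - 3)^2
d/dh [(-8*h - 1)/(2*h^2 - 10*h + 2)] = (4*h^2 + h - 13/2)/(h^4 - 10*h^3 + 27*h^2 - 10*h + 1)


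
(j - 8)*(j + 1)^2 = j^3 - 6*j^2 - 15*j - 8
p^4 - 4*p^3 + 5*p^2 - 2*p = p*(p - 2)*(p - 1)^2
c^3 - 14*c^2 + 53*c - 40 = (c - 8)*(c - 5)*(c - 1)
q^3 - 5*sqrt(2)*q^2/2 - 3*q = q*(q - 3*sqrt(2))*(q + sqrt(2)/2)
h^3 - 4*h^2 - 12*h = h*(h - 6)*(h + 2)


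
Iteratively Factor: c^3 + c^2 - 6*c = (c - 2)*(c^2 + 3*c) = c*(c - 2)*(c + 3)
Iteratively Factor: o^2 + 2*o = (o)*(o + 2)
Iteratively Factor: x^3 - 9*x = (x - 3)*(x^2 + 3*x) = x*(x - 3)*(x + 3)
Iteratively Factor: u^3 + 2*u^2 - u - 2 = (u + 2)*(u^2 - 1) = (u + 1)*(u + 2)*(u - 1)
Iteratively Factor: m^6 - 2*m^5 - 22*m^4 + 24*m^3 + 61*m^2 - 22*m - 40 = (m + 1)*(m^5 - 3*m^4 - 19*m^3 + 43*m^2 + 18*m - 40) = (m - 2)*(m + 1)*(m^4 - m^3 - 21*m^2 + m + 20) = (m - 5)*(m - 2)*(m + 1)*(m^3 + 4*m^2 - m - 4) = (m - 5)*(m - 2)*(m - 1)*(m + 1)*(m^2 + 5*m + 4) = (m - 5)*(m - 2)*(m - 1)*(m + 1)*(m + 4)*(m + 1)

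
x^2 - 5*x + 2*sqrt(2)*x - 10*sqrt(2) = (x - 5)*(x + 2*sqrt(2))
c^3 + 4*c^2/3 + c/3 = c*(c + 1/3)*(c + 1)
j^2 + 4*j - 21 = (j - 3)*(j + 7)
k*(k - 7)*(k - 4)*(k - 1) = k^4 - 12*k^3 + 39*k^2 - 28*k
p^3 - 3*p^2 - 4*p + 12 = (p - 3)*(p - 2)*(p + 2)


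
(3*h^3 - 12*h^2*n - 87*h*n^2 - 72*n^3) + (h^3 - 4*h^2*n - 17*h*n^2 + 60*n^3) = 4*h^3 - 16*h^2*n - 104*h*n^2 - 12*n^3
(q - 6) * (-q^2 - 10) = -q^3 + 6*q^2 - 10*q + 60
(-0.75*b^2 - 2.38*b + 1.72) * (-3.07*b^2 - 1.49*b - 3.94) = 2.3025*b^4 + 8.4241*b^3 + 1.2208*b^2 + 6.8144*b - 6.7768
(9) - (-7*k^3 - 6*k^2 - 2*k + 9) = 7*k^3 + 6*k^2 + 2*k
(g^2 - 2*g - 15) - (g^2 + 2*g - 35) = 20 - 4*g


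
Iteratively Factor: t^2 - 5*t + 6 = (t - 3)*(t - 2)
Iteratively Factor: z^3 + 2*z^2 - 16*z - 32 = (z + 2)*(z^2 - 16) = (z + 2)*(z + 4)*(z - 4)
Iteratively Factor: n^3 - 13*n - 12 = (n - 4)*(n^2 + 4*n + 3) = (n - 4)*(n + 3)*(n + 1)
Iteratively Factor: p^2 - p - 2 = (p - 2)*(p + 1)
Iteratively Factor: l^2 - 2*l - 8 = (l + 2)*(l - 4)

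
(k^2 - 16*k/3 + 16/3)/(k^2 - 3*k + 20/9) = 3*(k - 4)/(3*k - 5)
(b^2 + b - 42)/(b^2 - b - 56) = (b - 6)/(b - 8)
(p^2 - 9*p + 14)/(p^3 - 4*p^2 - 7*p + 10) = (p^2 - 9*p + 14)/(p^3 - 4*p^2 - 7*p + 10)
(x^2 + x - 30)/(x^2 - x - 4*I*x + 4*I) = (x^2 + x - 30)/(x^2 - x - 4*I*x + 4*I)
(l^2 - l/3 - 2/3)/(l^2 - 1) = (l + 2/3)/(l + 1)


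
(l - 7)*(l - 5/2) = l^2 - 19*l/2 + 35/2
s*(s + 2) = s^2 + 2*s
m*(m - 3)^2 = m^3 - 6*m^2 + 9*m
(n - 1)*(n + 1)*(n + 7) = n^3 + 7*n^2 - n - 7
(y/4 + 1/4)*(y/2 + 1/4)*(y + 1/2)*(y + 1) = y^4/8 + 3*y^3/8 + 13*y^2/32 + 3*y/16 + 1/32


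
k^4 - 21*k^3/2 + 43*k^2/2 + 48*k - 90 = (k - 6)*(k - 5)*(k - 3/2)*(k + 2)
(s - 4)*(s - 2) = s^2 - 6*s + 8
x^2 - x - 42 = (x - 7)*(x + 6)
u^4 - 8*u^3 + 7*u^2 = u^2*(u - 7)*(u - 1)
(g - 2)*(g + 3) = g^2 + g - 6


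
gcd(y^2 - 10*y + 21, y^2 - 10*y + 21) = y^2 - 10*y + 21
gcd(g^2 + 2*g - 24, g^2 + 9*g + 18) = g + 6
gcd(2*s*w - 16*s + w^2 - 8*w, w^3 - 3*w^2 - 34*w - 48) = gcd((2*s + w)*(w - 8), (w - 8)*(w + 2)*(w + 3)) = w - 8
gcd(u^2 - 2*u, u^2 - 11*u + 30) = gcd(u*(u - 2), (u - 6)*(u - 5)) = 1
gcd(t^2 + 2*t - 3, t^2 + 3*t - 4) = t - 1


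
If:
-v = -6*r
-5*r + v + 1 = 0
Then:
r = -1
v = -6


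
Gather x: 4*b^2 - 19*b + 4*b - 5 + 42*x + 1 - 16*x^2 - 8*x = 4*b^2 - 15*b - 16*x^2 + 34*x - 4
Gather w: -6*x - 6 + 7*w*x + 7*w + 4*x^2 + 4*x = w*(7*x + 7) + 4*x^2 - 2*x - 6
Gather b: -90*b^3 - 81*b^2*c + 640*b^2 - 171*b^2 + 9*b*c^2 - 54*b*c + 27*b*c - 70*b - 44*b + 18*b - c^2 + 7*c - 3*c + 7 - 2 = -90*b^3 + b^2*(469 - 81*c) + b*(9*c^2 - 27*c - 96) - c^2 + 4*c + 5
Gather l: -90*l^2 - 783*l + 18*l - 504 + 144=-90*l^2 - 765*l - 360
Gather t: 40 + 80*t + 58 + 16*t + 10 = 96*t + 108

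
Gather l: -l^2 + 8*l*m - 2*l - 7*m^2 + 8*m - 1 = -l^2 + l*(8*m - 2) - 7*m^2 + 8*m - 1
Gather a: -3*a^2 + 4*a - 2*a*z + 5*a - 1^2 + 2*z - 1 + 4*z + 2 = -3*a^2 + a*(9 - 2*z) + 6*z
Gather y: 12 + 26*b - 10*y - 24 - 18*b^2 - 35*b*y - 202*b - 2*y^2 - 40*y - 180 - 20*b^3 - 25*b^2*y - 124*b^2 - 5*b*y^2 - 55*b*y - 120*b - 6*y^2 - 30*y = -20*b^3 - 142*b^2 - 296*b + y^2*(-5*b - 8) + y*(-25*b^2 - 90*b - 80) - 192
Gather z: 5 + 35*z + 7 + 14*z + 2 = 49*z + 14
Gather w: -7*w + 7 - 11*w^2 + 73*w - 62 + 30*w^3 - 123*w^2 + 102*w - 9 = 30*w^3 - 134*w^2 + 168*w - 64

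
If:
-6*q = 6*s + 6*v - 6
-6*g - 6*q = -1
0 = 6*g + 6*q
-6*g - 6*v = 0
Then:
No Solution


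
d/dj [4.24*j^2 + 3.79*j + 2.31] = 8.48*j + 3.79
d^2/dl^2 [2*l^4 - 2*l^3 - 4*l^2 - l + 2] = 24*l^2 - 12*l - 8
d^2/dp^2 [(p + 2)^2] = 2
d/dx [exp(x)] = exp(x)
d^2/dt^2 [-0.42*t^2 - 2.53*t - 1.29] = -0.840000000000000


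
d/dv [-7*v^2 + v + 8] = 1 - 14*v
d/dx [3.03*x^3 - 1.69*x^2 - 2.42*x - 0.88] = 9.09*x^2 - 3.38*x - 2.42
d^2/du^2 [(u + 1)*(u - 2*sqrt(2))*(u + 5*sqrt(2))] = 6*u + 2 + 6*sqrt(2)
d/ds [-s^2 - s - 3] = -2*s - 1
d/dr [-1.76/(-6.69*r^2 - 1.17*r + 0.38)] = (-23.5488*r - 2.0592)/(6.69*r^2 + 1.17*r - 0.38)^2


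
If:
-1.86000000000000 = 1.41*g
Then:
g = -1.32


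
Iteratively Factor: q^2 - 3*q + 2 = (q - 2)*(q - 1)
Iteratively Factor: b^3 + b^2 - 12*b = (b - 3)*(b^2 + 4*b) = b*(b - 3)*(b + 4)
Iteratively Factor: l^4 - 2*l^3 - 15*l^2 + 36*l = (l + 4)*(l^3 - 6*l^2 + 9*l) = (l - 3)*(l + 4)*(l^2 - 3*l) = (l - 3)^2*(l + 4)*(l)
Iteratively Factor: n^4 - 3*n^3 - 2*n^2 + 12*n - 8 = (n - 2)*(n^3 - n^2 - 4*n + 4) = (n - 2)^2*(n^2 + n - 2) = (n - 2)^2*(n - 1)*(n + 2)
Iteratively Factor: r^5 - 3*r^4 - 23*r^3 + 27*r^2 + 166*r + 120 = (r - 5)*(r^4 + 2*r^3 - 13*r^2 - 38*r - 24) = (r - 5)*(r + 1)*(r^3 + r^2 - 14*r - 24) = (r - 5)*(r + 1)*(r + 2)*(r^2 - r - 12) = (r - 5)*(r - 4)*(r + 1)*(r + 2)*(r + 3)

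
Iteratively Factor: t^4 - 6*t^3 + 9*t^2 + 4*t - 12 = (t - 2)*(t^3 - 4*t^2 + t + 6) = (t - 3)*(t - 2)*(t^2 - t - 2) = (t - 3)*(t - 2)*(t + 1)*(t - 2)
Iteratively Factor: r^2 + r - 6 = (r + 3)*(r - 2)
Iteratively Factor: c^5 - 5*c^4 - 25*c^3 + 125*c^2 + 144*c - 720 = (c + 3)*(c^4 - 8*c^3 - c^2 + 128*c - 240) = (c + 3)*(c + 4)*(c^3 - 12*c^2 + 47*c - 60) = (c - 5)*(c + 3)*(c + 4)*(c^2 - 7*c + 12) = (c - 5)*(c - 3)*(c + 3)*(c + 4)*(c - 4)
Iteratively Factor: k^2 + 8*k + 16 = (k + 4)*(k + 4)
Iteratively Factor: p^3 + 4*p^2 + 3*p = (p + 3)*(p^2 + p) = p*(p + 3)*(p + 1)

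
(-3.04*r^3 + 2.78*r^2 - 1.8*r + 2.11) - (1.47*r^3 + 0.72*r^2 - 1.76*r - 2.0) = -4.51*r^3 + 2.06*r^2 - 0.04*r + 4.11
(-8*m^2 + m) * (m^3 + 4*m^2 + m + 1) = -8*m^5 - 31*m^4 - 4*m^3 - 7*m^2 + m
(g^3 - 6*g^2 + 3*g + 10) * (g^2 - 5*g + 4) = g^5 - 11*g^4 + 37*g^3 - 29*g^2 - 38*g + 40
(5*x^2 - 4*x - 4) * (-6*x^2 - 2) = -30*x^4 + 24*x^3 + 14*x^2 + 8*x + 8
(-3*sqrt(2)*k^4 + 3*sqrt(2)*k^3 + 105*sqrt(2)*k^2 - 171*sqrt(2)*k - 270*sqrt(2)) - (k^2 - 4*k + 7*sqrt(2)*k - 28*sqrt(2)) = -3*sqrt(2)*k^4 + 3*sqrt(2)*k^3 - k^2 + 105*sqrt(2)*k^2 - 178*sqrt(2)*k + 4*k - 242*sqrt(2)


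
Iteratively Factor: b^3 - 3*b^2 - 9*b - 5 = (b + 1)*(b^2 - 4*b - 5) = (b - 5)*(b + 1)*(b + 1)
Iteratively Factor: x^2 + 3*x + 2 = (x + 1)*(x + 2)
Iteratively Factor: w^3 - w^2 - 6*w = (w)*(w^2 - w - 6) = w*(w - 3)*(w + 2)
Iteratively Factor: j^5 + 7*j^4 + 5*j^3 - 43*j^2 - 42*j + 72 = (j - 2)*(j^4 + 9*j^3 + 23*j^2 + 3*j - 36) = (j - 2)*(j - 1)*(j^3 + 10*j^2 + 33*j + 36) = (j - 2)*(j - 1)*(j + 3)*(j^2 + 7*j + 12) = (j - 2)*(j - 1)*(j + 3)^2*(j + 4)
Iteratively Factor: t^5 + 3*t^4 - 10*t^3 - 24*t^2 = (t - 3)*(t^4 + 6*t^3 + 8*t^2) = (t - 3)*(t + 2)*(t^3 + 4*t^2) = (t - 3)*(t + 2)*(t + 4)*(t^2) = t*(t - 3)*(t + 2)*(t + 4)*(t)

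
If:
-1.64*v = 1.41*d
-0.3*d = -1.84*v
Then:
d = 0.00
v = 0.00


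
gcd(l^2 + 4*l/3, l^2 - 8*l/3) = l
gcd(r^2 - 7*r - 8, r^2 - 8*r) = r - 8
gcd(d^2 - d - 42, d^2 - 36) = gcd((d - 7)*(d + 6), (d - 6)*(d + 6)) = d + 6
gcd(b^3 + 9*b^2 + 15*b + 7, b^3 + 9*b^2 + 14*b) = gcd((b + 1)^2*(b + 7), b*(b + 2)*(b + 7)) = b + 7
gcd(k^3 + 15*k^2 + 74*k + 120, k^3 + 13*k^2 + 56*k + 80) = k^2 + 9*k + 20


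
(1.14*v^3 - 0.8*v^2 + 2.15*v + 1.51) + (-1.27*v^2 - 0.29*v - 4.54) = 1.14*v^3 - 2.07*v^2 + 1.86*v - 3.03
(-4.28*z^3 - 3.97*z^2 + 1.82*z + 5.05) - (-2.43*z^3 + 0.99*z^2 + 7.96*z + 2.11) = -1.85*z^3 - 4.96*z^2 - 6.14*z + 2.94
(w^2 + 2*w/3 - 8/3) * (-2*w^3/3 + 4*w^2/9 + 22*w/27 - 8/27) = -2*w^5/3 + 26*w^3/9 - 76*w^2/81 - 64*w/27 + 64/81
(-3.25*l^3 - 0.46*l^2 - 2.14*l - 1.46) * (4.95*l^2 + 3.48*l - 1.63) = -16.0875*l^5 - 13.587*l^4 - 6.8963*l^3 - 13.9244*l^2 - 1.5926*l + 2.3798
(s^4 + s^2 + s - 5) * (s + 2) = s^5 + 2*s^4 + s^3 + 3*s^2 - 3*s - 10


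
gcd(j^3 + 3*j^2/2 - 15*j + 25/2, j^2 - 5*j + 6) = 1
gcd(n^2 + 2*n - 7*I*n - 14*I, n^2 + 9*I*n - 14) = 1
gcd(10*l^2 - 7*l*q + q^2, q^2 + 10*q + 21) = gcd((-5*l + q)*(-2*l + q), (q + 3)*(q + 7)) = 1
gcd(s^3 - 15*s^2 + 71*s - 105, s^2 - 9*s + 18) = s - 3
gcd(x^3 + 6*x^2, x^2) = x^2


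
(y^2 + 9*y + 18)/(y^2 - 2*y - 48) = (y + 3)/(y - 8)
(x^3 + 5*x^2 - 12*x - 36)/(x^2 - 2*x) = (x^3 + 5*x^2 - 12*x - 36)/(x*(x - 2))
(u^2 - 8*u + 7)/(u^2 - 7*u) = (u - 1)/u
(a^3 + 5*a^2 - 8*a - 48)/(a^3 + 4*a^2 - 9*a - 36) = (a + 4)/(a + 3)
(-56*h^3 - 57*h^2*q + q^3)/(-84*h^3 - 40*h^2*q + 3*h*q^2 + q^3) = (-8*h^2 - 7*h*q + q^2)/(-12*h^2 - 4*h*q + q^2)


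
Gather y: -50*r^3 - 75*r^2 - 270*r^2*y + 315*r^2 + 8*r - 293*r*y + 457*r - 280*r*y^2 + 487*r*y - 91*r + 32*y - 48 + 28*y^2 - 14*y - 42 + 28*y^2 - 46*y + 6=-50*r^3 + 240*r^2 + 374*r + y^2*(56 - 280*r) + y*(-270*r^2 + 194*r - 28) - 84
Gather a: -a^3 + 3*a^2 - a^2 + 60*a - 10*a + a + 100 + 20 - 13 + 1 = -a^3 + 2*a^2 + 51*a + 108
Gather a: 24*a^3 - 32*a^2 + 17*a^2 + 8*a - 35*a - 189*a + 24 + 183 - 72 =24*a^3 - 15*a^2 - 216*a + 135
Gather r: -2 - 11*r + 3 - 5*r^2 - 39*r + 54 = -5*r^2 - 50*r + 55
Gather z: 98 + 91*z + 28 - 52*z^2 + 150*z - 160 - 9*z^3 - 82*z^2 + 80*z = -9*z^3 - 134*z^2 + 321*z - 34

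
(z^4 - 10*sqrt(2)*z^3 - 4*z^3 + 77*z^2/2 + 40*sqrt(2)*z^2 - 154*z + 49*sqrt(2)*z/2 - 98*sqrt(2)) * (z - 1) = z^5 - 10*sqrt(2)*z^4 - 5*z^4 + 85*z^3/2 + 50*sqrt(2)*z^3 - 385*z^2/2 - 31*sqrt(2)*z^2/2 - 245*sqrt(2)*z/2 + 154*z + 98*sqrt(2)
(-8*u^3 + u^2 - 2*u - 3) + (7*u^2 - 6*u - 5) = -8*u^3 + 8*u^2 - 8*u - 8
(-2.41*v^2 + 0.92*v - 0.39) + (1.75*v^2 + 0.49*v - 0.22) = -0.66*v^2 + 1.41*v - 0.61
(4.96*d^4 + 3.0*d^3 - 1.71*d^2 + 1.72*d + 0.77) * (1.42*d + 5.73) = 7.0432*d^5 + 32.6808*d^4 + 14.7618*d^3 - 7.3559*d^2 + 10.949*d + 4.4121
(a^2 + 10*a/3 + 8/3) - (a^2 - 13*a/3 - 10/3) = 23*a/3 + 6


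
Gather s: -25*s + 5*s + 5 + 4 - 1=8 - 20*s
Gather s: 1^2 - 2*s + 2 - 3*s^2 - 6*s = -3*s^2 - 8*s + 3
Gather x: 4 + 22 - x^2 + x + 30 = -x^2 + x + 56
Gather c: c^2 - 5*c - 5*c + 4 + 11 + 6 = c^2 - 10*c + 21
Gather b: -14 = -14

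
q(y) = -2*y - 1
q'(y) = -2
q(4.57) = -10.14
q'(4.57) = -2.00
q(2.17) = -5.34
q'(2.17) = -2.00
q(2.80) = -6.60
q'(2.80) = -2.00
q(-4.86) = 8.72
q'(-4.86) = -2.00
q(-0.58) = 0.16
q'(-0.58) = -2.00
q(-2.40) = 3.80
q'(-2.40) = -2.00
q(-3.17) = 5.34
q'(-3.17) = -2.00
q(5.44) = -11.88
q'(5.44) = -2.00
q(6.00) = -13.00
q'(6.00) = -2.00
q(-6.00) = 11.00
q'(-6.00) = -2.00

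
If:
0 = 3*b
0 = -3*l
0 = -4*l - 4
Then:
No Solution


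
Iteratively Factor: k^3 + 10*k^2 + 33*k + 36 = (k + 4)*(k^2 + 6*k + 9) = (k + 3)*(k + 4)*(k + 3)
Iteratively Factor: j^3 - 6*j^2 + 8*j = (j)*(j^2 - 6*j + 8) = j*(j - 2)*(j - 4)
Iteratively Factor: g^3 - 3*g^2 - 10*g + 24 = (g + 3)*(g^2 - 6*g + 8) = (g - 2)*(g + 3)*(g - 4)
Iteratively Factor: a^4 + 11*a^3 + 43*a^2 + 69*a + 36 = (a + 4)*(a^3 + 7*a^2 + 15*a + 9) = (a + 3)*(a + 4)*(a^2 + 4*a + 3) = (a + 1)*(a + 3)*(a + 4)*(a + 3)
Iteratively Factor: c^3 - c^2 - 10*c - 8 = (c + 1)*(c^2 - 2*c - 8) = (c + 1)*(c + 2)*(c - 4)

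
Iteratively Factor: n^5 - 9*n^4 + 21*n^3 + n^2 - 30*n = (n - 2)*(n^4 - 7*n^3 + 7*n^2 + 15*n) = (n - 5)*(n - 2)*(n^3 - 2*n^2 - 3*n) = (n - 5)*(n - 2)*(n + 1)*(n^2 - 3*n) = (n - 5)*(n - 3)*(n - 2)*(n + 1)*(n)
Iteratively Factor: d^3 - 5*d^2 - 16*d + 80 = (d - 4)*(d^2 - d - 20) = (d - 4)*(d + 4)*(d - 5)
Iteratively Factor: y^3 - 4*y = (y)*(y^2 - 4) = y*(y - 2)*(y + 2)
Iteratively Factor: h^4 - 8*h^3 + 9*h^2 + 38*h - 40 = (h + 2)*(h^3 - 10*h^2 + 29*h - 20) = (h - 5)*(h + 2)*(h^2 - 5*h + 4) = (h - 5)*(h - 4)*(h + 2)*(h - 1)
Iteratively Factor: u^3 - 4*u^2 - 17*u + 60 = (u + 4)*(u^2 - 8*u + 15) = (u - 3)*(u + 4)*(u - 5)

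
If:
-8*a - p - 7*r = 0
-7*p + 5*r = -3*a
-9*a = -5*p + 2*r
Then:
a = 0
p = 0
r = 0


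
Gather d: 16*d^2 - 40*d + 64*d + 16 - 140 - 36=16*d^2 + 24*d - 160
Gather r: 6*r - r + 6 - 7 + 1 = 5*r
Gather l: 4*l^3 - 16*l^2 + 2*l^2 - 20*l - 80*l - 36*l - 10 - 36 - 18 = 4*l^3 - 14*l^2 - 136*l - 64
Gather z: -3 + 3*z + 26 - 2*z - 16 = z + 7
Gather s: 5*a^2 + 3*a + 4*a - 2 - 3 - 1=5*a^2 + 7*a - 6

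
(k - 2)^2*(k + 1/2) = k^3 - 7*k^2/2 + 2*k + 2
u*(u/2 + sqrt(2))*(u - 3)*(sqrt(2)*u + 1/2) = sqrt(2)*u^4/2 - 3*sqrt(2)*u^3/2 + 9*u^3/4 - 27*u^2/4 + sqrt(2)*u^2/2 - 3*sqrt(2)*u/2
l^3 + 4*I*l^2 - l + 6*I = (l - I)*(l + 2*I)*(l + 3*I)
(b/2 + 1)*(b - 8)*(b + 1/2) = b^3/2 - 11*b^2/4 - 19*b/2 - 4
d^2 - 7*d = d*(d - 7)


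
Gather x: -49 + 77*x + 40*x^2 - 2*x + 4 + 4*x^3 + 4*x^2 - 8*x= 4*x^3 + 44*x^2 + 67*x - 45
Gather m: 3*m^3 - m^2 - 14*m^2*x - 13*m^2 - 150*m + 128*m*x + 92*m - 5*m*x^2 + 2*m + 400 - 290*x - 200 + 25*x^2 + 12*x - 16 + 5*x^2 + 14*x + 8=3*m^3 + m^2*(-14*x - 14) + m*(-5*x^2 + 128*x - 56) + 30*x^2 - 264*x + 192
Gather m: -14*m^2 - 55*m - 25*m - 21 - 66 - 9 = -14*m^2 - 80*m - 96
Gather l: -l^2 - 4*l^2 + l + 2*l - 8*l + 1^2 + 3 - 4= -5*l^2 - 5*l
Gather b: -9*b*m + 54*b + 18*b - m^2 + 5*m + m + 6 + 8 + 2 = b*(72 - 9*m) - m^2 + 6*m + 16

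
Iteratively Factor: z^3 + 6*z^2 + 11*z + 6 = (z + 3)*(z^2 + 3*z + 2) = (z + 2)*(z + 3)*(z + 1)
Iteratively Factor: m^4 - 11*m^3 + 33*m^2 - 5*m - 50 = (m - 5)*(m^3 - 6*m^2 + 3*m + 10) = (m - 5)*(m + 1)*(m^2 - 7*m + 10) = (m - 5)*(m - 2)*(m + 1)*(m - 5)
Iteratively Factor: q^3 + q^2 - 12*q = (q)*(q^2 + q - 12) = q*(q - 3)*(q + 4)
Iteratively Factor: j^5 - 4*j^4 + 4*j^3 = (j)*(j^4 - 4*j^3 + 4*j^2) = j^2*(j^3 - 4*j^2 + 4*j) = j^3*(j^2 - 4*j + 4) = j^3*(j - 2)*(j - 2)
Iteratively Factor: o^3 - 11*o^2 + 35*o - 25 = (o - 1)*(o^2 - 10*o + 25) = (o - 5)*(o - 1)*(o - 5)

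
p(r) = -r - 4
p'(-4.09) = -1.00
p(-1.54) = -2.46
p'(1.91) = -1.00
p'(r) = -1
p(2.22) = -6.22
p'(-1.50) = -1.00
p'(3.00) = -1.00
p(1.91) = -5.91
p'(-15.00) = -1.00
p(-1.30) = -2.70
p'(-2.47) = -1.00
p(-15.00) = 11.00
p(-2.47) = -1.53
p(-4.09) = 0.09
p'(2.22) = -1.00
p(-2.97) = -1.03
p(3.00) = -7.00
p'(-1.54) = -1.00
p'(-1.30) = -1.00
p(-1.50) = -2.50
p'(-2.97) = -1.00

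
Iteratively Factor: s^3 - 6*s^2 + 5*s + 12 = (s - 3)*(s^2 - 3*s - 4) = (s - 4)*(s - 3)*(s + 1)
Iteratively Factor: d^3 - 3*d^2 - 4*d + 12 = (d - 2)*(d^2 - d - 6) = (d - 2)*(d + 2)*(d - 3)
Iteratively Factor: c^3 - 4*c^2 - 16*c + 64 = (c - 4)*(c^2 - 16) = (c - 4)^2*(c + 4)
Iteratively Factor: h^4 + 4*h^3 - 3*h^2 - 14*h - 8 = (h + 4)*(h^3 - 3*h - 2) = (h - 2)*(h + 4)*(h^2 + 2*h + 1) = (h - 2)*(h + 1)*(h + 4)*(h + 1)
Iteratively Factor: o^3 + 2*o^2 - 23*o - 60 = (o - 5)*(o^2 + 7*o + 12) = (o - 5)*(o + 4)*(o + 3)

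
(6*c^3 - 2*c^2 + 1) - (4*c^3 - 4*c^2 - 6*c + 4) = 2*c^3 + 2*c^2 + 6*c - 3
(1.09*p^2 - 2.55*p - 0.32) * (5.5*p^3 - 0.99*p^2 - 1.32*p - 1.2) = 5.995*p^5 - 15.1041*p^4 - 0.674300000000001*p^3 + 2.3748*p^2 + 3.4824*p + 0.384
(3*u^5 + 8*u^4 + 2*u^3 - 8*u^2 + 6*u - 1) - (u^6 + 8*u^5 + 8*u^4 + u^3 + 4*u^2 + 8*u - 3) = -u^6 - 5*u^5 + u^3 - 12*u^2 - 2*u + 2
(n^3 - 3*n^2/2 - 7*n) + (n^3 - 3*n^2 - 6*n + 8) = 2*n^3 - 9*n^2/2 - 13*n + 8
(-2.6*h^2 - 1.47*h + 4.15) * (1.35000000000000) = -3.51*h^2 - 1.9845*h + 5.6025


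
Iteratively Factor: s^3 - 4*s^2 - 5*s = (s - 5)*(s^2 + s) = s*(s - 5)*(s + 1)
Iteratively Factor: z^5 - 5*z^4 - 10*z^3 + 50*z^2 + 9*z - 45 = (z + 3)*(z^4 - 8*z^3 + 14*z^2 + 8*z - 15) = (z + 1)*(z + 3)*(z^3 - 9*z^2 + 23*z - 15) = (z - 1)*(z + 1)*(z + 3)*(z^2 - 8*z + 15) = (z - 5)*(z - 1)*(z + 1)*(z + 3)*(z - 3)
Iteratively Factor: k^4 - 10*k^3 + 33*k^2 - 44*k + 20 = (k - 1)*(k^3 - 9*k^2 + 24*k - 20) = (k - 5)*(k - 1)*(k^2 - 4*k + 4) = (k - 5)*(k - 2)*(k - 1)*(k - 2)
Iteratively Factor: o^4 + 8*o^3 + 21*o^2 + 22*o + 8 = (o + 2)*(o^3 + 6*o^2 + 9*o + 4) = (o + 2)*(o + 4)*(o^2 + 2*o + 1) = (o + 1)*(o + 2)*(o + 4)*(o + 1)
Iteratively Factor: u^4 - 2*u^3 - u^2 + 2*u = (u - 2)*(u^3 - u) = (u - 2)*(u + 1)*(u^2 - u) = u*(u - 2)*(u + 1)*(u - 1)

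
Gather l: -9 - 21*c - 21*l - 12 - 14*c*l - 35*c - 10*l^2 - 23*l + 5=-56*c - 10*l^2 + l*(-14*c - 44) - 16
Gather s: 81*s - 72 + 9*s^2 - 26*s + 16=9*s^2 + 55*s - 56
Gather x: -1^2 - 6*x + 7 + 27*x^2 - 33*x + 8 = 27*x^2 - 39*x + 14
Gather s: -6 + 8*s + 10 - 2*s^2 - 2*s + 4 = -2*s^2 + 6*s + 8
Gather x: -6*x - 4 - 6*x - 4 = -12*x - 8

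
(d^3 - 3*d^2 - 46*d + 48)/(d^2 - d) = d - 2 - 48/d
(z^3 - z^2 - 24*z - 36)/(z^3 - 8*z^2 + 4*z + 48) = (z + 3)/(z - 4)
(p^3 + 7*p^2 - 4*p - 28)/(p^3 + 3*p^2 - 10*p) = (p^2 + 9*p + 14)/(p*(p + 5))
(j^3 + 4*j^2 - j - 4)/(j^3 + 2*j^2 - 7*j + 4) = (j + 1)/(j - 1)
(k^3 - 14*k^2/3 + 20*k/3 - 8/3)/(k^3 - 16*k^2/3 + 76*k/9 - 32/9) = 3*(k - 2)/(3*k - 8)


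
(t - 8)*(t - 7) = t^2 - 15*t + 56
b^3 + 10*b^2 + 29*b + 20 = (b + 1)*(b + 4)*(b + 5)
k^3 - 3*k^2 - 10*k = k*(k - 5)*(k + 2)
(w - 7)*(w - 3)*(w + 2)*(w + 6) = w^4 - 2*w^3 - 47*w^2 + 48*w + 252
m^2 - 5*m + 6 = (m - 3)*(m - 2)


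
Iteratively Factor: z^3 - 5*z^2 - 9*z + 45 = (z - 5)*(z^2 - 9) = (z - 5)*(z - 3)*(z + 3)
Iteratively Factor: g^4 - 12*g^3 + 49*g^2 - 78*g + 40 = (g - 4)*(g^3 - 8*g^2 + 17*g - 10) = (g - 4)*(g - 2)*(g^2 - 6*g + 5) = (g - 4)*(g - 2)*(g - 1)*(g - 5)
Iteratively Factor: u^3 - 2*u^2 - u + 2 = (u - 1)*(u^2 - u - 2) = (u - 2)*(u - 1)*(u + 1)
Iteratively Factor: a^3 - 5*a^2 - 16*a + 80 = (a - 4)*(a^2 - a - 20) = (a - 5)*(a - 4)*(a + 4)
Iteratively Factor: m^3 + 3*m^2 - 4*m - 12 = (m + 3)*(m^2 - 4) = (m - 2)*(m + 3)*(m + 2)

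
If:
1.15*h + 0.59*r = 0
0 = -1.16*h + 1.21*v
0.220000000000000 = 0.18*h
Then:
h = 1.22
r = -2.38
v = 1.17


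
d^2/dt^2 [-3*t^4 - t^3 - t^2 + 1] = -36*t^2 - 6*t - 2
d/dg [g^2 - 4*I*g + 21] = 2*g - 4*I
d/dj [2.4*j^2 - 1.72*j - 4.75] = 4.8*j - 1.72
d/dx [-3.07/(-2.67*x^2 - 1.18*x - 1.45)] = (-16.3938*x - 3.6226)/(2.67*x^2 + 1.18*x + 1.45)^2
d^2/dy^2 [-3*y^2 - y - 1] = -6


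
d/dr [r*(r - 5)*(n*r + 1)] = 3*n*r^2 - 10*n*r + 2*r - 5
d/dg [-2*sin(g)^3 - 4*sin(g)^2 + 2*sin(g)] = 2*(-3*sin(g)^2 - 4*sin(g) + 1)*cos(g)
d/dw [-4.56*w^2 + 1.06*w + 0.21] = 1.06 - 9.12*w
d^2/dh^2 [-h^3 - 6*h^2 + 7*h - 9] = -6*h - 12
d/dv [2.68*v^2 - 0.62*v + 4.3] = 5.36*v - 0.62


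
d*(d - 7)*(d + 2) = d^3 - 5*d^2 - 14*d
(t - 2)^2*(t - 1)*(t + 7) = t^4 + 2*t^3 - 27*t^2 + 52*t - 28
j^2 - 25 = (j - 5)*(j + 5)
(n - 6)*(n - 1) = n^2 - 7*n + 6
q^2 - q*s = q*(q - s)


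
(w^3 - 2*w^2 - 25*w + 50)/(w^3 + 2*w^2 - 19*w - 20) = (w^2 - 7*w + 10)/(w^2 - 3*w - 4)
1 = 1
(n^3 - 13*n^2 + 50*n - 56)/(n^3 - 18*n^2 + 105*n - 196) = (n - 2)/(n - 7)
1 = 1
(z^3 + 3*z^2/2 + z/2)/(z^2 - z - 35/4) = 2*z*(2*z^2 + 3*z + 1)/(4*z^2 - 4*z - 35)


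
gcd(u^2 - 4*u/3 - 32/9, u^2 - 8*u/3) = u - 8/3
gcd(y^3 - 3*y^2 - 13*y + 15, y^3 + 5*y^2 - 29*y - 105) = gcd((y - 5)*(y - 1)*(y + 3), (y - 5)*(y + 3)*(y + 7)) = y^2 - 2*y - 15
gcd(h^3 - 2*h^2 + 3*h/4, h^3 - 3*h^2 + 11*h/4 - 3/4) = h^2 - 2*h + 3/4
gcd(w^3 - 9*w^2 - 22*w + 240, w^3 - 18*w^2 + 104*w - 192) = w^2 - 14*w + 48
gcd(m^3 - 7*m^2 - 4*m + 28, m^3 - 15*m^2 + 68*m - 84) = m^2 - 9*m + 14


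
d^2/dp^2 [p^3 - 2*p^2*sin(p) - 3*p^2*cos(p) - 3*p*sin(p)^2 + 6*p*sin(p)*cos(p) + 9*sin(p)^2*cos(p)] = 2*p^2*sin(p) + 3*p^2*cos(p) + 12*p*sin(p) - 12*p*sin(2*p) - 8*p*cos(p) - 6*p*cos(2*p) + 6*p - 4*sin(p) - 6*sin(2*p) - 33*cos(p)/4 + 12*cos(2*p) + 81*cos(3*p)/4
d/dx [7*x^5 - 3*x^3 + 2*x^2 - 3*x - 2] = 35*x^4 - 9*x^2 + 4*x - 3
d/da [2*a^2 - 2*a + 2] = 4*a - 2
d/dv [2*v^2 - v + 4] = 4*v - 1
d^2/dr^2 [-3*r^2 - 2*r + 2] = -6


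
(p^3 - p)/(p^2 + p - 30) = (p^3 - p)/(p^2 + p - 30)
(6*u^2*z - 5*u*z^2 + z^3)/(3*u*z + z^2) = (6*u^2 - 5*u*z + z^2)/(3*u + z)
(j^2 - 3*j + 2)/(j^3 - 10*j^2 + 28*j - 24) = (j - 1)/(j^2 - 8*j + 12)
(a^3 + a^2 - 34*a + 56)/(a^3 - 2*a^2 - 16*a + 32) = (a + 7)/(a + 4)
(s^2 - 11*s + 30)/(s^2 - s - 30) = (s - 5)/(s + 5)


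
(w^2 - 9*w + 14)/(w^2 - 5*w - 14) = (w - 2)/(w + 2)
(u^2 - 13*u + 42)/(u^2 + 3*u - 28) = (u^2 - 13*u + 42)/(u^2 + 3*u - 28)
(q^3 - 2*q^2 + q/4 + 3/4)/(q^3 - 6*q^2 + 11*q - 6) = (q^2 - q - 3/4)/(q^2 - 5*q + 6)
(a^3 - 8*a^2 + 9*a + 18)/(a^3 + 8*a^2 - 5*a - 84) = (a^2 - 5*a - 6)/(a^2 + 11*a + 28)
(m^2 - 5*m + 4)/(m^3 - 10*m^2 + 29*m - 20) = 1/(m - 5)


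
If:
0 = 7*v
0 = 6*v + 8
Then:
No Solution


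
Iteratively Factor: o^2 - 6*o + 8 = (o - 2)*(o - 4)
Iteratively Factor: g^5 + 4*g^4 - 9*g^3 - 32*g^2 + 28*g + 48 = (g + 4)*(g^4 - 9*g^2 + 4*g + 12) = (g + 1)*(g + 4)*(g^3 - g^2 - 8*g + 12) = (g - 2)*(g + 1)*(g + 4)*(g^2 + g - 6) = (g - 2)^2*(g + 1)*(g + 4)*(g + 3)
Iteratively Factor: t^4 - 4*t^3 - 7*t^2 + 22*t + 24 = (t - 3)*(t^3 - t^2 - 10*t - 8) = (t - 3)*(t + 1)*(t^2 - 2*t - 8) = (t - 3)*(t + 1)*(t + 2)*(t - 4)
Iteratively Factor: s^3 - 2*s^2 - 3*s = (s)*(s^2 - 2*s - 3) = s*(s + 1)*(s - 3)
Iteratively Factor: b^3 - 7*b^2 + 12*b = (b - 3)*(b^2 - 4*b) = (b - 4)*(b - 3)*(b)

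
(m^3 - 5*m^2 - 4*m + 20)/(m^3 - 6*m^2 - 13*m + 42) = (m^2 - 3*m - 10)/(m^2 - 4*m - 21)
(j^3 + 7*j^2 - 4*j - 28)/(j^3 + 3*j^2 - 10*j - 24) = (j^2 + 5*j - 14)/(j^2 + j - 12)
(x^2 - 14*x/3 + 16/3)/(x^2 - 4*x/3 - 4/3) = (3*x - 8)/(3*x + 2)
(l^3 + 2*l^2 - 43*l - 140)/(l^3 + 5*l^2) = 1 - 3/l - 28/l^2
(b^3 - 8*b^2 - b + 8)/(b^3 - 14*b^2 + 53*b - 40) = (b + 1)/(b - 5)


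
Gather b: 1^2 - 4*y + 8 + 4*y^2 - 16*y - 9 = 4*y^2 - 20*y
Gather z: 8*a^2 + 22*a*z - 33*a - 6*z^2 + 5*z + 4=8*a^2 - 33*a - 6*z^2 + z*(22*a + 5) + 4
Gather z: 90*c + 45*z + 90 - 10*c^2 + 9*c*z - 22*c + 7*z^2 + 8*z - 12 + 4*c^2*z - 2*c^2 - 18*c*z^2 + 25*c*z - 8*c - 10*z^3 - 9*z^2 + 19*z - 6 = -12*c^2 + 60*c - 10*z^3 + z^2*(-18*c - 2) + z*(4*c^2 + 34*c + 72) + 72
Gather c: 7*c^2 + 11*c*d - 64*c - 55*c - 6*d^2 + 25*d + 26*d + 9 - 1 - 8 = 7*c^2 + c*(11*d - 119) - 6*d^2 + 51*d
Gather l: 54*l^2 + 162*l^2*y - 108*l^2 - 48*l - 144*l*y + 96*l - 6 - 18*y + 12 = l^2*(162*y - 54) + l*(48 - 144*y) - 18*y + 6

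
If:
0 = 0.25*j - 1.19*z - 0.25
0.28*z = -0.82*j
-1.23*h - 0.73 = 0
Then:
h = -0.59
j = 0.07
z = -0.20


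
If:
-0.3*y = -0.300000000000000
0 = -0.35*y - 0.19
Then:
No Solution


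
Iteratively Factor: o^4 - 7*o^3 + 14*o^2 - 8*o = (o - 2)*(o^3 - 5*o^2 + 4*o) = (o - 2)*(o - 1)*(o^2 - 4*o) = o*(o - 2)*(o - 1)*(o - 4)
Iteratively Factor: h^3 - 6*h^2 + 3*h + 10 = (h - 5)*(h^2 - h - 2) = (h - 5)*(h - 2)*(h + 1)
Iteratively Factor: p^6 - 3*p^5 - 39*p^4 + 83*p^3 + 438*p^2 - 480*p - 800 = (p + 1)*(p^5 - 4*p^4 - 35*p^3 + 118*p^2 + 320*p - 800) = (p + 1)*(p + 4)*(p^4 - 8*p^3 - 3*p^2 + 130*p - 200) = (p - 5)*(p + 1)*(p + 4)*(p^3 - 3*p^2 - 18*p + 40) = (p - 5)^2*(p + 1)*(p + 4)*(p^2 + 2*p - 8) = (p - 5)^2*(p - 2)*(p + 1)*(p + 4)*(p + 4)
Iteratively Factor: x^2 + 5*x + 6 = (x + 3)*(x + 2)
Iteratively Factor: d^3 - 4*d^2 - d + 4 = (d - 1)*(d^2 - 3*d - 4) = (d - 1)*(d + 1)*(d - 4)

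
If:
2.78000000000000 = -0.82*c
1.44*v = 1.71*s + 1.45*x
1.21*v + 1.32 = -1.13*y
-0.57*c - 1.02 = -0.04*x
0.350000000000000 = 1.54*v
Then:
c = -3.39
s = 19.53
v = 0.23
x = -22.81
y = -1.41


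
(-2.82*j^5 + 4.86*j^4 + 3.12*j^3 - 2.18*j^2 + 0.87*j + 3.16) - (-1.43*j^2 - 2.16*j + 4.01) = -2.82*j^5 + 4.86*j^4 + 3.12*j^3 - 0.75*j^2 + 3.03*j - 0.85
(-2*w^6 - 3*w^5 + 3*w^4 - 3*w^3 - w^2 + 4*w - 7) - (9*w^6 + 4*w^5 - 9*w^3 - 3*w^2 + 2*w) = -11*w^6 - 7*w^5 + 3*w^4 + 6*w^3 + 2*w^2 + 2*w - 7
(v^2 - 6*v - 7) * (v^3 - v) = v^5 - 6*v^4 - 8*v^3 + 6*v^2 + 7*v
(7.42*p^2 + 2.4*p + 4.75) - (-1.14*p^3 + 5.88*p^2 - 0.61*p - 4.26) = 1.14*p^3 + 1.54*p^2 + 3.01*p + 9.01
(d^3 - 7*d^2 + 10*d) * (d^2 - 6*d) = d^5 - 13*d^4 + 52*d^3 - 60*d^2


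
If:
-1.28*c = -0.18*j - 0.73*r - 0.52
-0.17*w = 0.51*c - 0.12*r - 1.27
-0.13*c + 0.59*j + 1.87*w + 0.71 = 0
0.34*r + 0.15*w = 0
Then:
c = 5.97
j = 25.31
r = 3.51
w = -7.95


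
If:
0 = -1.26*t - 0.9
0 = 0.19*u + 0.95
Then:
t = -0.71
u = -5.00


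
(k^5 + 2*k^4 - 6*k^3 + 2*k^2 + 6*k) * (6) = 6*k^5 + 12*k^4 - 36*k^3 + 12*k^2 + 36*k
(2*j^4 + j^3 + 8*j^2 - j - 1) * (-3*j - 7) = -6*j^5 - 17*j^4 - 31*j^3 - 53*j^2 + 10*j + 7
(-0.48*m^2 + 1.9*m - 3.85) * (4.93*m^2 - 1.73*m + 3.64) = -2.3664*m^4 + 10.1974*m^3 - 24.0147*m^2 + 13.5765*m - 14.014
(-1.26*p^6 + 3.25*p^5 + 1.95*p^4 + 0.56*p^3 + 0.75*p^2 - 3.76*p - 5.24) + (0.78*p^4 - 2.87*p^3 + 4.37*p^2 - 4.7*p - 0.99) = -1.26*p^6 + 3.25*p^5 + 2.73*p^4 - 2.31*p^3 + 5.12*p^2 - 8.46*p - 6.23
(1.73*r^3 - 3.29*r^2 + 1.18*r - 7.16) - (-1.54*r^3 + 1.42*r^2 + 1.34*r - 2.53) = 3.27*r^3 - 4.71*r^2 - 0.16*r - 4.63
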